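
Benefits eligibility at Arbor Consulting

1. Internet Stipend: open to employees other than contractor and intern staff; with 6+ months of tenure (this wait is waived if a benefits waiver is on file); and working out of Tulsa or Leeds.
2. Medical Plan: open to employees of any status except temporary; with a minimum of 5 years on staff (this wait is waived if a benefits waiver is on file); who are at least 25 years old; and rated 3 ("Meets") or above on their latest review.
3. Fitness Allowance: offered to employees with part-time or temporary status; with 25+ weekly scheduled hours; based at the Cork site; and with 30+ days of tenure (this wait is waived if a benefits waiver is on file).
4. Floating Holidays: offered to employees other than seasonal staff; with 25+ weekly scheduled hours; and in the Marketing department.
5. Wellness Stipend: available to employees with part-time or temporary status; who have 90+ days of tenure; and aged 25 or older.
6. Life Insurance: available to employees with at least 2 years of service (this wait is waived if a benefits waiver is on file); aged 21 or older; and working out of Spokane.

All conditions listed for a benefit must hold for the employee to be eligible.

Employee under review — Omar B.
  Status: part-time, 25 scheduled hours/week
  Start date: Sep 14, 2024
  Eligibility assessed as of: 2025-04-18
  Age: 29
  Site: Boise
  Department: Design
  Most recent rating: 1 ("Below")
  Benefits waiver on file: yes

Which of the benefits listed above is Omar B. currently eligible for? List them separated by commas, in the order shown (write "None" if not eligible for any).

Service from Sep 14, 2024 to 2025-04-18: 216 days.
Internet Stipend — status part-time ✓ (not excluded); benefits waiver on file ✓; site Boise ✗ (not Tulsa or Leeds) → not eligible.
Medical Plan — status part-time ✓ (not excluded); benefits waiver on file ✓; age 29 ≥ 25 ✓; rating 1 < 3 ✗ → not eligible.
Fitness Allowance — status part-time ✓; 25 hrs/wk ≥ 25 ✓; site Boise ✗ (not Cork) → not eligible.
Floating Holidays — status part-time ✓ (not excluded); 25 hrs/wk ≥ 25 ✓; dept Design ✗ → not eligible.
Wellness Stipend — status part-time ✓; service 216 days ≥ 90 days ✓; age 29 ≥ 25 ✓ → eligible.
Life Insurance — benefits waiver on file ✓; age 29 ≥ 21 ✓; site Boise ✗ (not Spokane) → not eligible.

Wellness Stipend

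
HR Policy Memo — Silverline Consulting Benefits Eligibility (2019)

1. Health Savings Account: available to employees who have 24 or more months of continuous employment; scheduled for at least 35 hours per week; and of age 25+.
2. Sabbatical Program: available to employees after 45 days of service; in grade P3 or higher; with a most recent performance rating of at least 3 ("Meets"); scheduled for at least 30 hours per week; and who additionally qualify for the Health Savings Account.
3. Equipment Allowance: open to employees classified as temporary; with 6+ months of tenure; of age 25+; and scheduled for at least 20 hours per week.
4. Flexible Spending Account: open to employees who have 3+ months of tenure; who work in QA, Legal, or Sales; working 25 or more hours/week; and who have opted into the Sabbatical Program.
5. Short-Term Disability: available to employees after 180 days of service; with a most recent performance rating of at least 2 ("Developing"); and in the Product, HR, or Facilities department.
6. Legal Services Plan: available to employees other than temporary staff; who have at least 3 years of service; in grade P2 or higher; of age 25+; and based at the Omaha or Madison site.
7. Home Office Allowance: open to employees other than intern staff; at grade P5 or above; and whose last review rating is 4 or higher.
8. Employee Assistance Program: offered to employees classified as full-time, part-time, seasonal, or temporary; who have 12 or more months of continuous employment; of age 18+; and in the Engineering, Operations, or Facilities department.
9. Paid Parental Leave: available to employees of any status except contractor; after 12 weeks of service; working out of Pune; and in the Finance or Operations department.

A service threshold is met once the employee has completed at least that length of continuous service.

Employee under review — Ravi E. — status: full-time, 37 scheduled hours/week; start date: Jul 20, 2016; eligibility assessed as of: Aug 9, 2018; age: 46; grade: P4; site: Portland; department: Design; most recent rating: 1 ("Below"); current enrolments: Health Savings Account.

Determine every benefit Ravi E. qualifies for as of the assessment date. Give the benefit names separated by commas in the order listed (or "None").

Service from Jul 20, 2016 to Aug 9, 2018: 750 days.
Health Savings Account — service 750 days ≥ 24 months (≈720 days) ✓; 37 hrs/wk ≥ 35 ✓; age 46 ≥ 25 ✓ → eligible.
Sabbatical Program — service 750 days ≥ 45 days ✓; grade P4 ≥ P3 ✓; rating 1 < 3 ✗ → not eligible.
Equipment Allowance — status full-time ✗ (requires temporary) → not eligible.
Flexible Spending Account — service 750 days ≥ 3 months (≈90 days) ✓; dept Design ✗ → not eligible.
Short-Term Disability — service 750 days ≥ 180 days ✓; rating 1 < 2 ✗ → not eligible.
Legal Services Plan — status full-time ✓ (not excluded); service 750 days < 3 years (≈1095 days) ✗ → not eligible.
Home Office Allowance — status full-time ✓ (not excluded); grade P4 < P5 ✗ → not eligible.
Employee Assistance Program — status full-time ✓; service 750 days ≥ 12 months (≈360 days) ✓; age 46 ≥ 18 ✓; dept Design ✗ → not eligible.
Paid Parental Leave — status full-time ✓ (not excluded); service 750 days ≥ 12 weeks (≈84 days) ✓; site Portland ✗ (not Pune) → not eligible.

Health Savings Account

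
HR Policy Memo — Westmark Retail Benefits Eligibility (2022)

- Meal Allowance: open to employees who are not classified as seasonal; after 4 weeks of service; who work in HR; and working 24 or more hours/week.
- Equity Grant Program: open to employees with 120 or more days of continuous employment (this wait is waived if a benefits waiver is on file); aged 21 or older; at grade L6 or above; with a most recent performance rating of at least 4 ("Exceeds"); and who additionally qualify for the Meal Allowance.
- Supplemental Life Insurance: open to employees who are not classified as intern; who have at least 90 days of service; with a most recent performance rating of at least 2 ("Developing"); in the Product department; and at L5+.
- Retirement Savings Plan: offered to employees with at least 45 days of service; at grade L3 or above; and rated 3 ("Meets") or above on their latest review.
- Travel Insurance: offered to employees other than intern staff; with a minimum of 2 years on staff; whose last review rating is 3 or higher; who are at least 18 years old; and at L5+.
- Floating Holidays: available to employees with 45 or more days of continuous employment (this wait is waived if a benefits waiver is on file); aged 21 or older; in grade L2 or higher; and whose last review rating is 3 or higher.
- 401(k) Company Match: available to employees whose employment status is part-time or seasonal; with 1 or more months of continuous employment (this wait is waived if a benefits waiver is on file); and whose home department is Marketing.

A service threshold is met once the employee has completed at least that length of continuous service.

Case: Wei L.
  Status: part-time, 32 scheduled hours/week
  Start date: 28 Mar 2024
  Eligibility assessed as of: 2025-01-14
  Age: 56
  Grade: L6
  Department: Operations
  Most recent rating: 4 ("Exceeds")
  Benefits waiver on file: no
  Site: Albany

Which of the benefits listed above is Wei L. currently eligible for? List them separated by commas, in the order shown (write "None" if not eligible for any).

Retirement Savings Plan, Floating Holidays

Service from 28 Mar 2024 to 2025-01-14: 292 days.
Meal Allowance — status part-time ✓ (not excluded); service 292 days ≥ 4 weeks (≈28 days) ✓; dept Operations ✗ → not eligible.
Equity Grant Program — no waiver, service 292 days ≥ 120 days ✓; age 56 ≥ 21 ✓; grade L6 ≥ L6 ✓; rating 4 ≥ 4 ✓; not eligible for Meal Allowance ✗ → not eligible.
Supplemental Life Insurance — status part-time ✓ (not excluded); service 292 days ≥ 90 days ✓; rating 4 ≥ 2 ✓; dept Operations ✗ → not eligible.
Retirement Savings Plan — service 292 days ≥ 45 days ✓; grade L6 ≥ L3 ✓; rating 4 ≥ 3 ✓ → eligible.
Travel Insurance — status part-time ✓ (not excluded); service 292 days < 2 years (≈730 days) ✗ → not eligible.
Floating Holidays — no waiver, service 292 days ≥ 45 days ✓; age 56 ≥ 21 ✓; grade L6 ≥ L2 ✓; rating 4 ≥ 3 ✓ → eligible.
401(k) Company Match — status part-time ✓; no waiver, service 292 days ≥ 1 month (≈30 days) ✓; dept Operations ✗ → not eligible.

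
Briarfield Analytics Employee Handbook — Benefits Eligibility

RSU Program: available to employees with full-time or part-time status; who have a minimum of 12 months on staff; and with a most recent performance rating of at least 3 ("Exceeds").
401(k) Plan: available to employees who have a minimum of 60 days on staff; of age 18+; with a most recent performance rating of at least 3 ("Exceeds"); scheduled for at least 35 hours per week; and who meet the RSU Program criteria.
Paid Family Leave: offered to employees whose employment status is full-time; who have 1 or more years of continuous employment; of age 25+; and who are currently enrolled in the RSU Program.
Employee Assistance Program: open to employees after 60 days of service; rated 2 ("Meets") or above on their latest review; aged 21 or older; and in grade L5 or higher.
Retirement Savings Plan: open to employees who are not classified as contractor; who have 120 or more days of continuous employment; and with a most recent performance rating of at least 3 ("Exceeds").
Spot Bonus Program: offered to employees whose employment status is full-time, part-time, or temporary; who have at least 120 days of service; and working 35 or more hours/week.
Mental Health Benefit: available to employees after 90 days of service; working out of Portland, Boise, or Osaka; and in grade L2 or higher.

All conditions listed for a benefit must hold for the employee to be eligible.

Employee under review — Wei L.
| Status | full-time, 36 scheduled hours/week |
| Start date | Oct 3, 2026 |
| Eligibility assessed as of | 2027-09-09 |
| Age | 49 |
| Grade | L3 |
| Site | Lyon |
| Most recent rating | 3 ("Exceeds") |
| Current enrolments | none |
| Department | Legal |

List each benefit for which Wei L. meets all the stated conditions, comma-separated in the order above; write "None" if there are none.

Retirement Savings Plan, Spot Bonus Program

Service from Oct 3, 2026 to 2027-09-09: 341 days.
RSU Program — status full-time ✓; service 341 days < 12 months (≈360 days) ✗ → not eligible.
401(k) Plan — service 341 days ≥ 60 days ✓; age 49 ≥ 18 ✓; rating 3 ≥ 3 ✓; 36 hrs/wk ≥ 35 ✓; not eligible for RSU Program ✗ → not eligible.
Paid Family Leave — status full-time ✓; service 341 days < 1 year (≈365 days) ✗ → not eligible.
Employee Assistance Program — service 341 days ≥ 60 days ✓; rating 3 ≥ 2 ✓; age 49 ≥ 21 ✓; grade L3 < L5 ✗ → not eligible.
Retirement Savings Plan — status full-time ✓ (not excluded); service 341 days ≥ 120 days ✓; rating 3 ≥ 3 ✓ → eligible.
Spot Bonus Program — status full-time ✓; service 341 days ≥ 120 days ✓; 36 hrs/wk ≥ 35 ✓ → eligible.
Mental Health Benefit — service 341 days ≥ 90 days ✓; site Lyon ✗ (not Portland, Boise, or Osaka) → not eligible.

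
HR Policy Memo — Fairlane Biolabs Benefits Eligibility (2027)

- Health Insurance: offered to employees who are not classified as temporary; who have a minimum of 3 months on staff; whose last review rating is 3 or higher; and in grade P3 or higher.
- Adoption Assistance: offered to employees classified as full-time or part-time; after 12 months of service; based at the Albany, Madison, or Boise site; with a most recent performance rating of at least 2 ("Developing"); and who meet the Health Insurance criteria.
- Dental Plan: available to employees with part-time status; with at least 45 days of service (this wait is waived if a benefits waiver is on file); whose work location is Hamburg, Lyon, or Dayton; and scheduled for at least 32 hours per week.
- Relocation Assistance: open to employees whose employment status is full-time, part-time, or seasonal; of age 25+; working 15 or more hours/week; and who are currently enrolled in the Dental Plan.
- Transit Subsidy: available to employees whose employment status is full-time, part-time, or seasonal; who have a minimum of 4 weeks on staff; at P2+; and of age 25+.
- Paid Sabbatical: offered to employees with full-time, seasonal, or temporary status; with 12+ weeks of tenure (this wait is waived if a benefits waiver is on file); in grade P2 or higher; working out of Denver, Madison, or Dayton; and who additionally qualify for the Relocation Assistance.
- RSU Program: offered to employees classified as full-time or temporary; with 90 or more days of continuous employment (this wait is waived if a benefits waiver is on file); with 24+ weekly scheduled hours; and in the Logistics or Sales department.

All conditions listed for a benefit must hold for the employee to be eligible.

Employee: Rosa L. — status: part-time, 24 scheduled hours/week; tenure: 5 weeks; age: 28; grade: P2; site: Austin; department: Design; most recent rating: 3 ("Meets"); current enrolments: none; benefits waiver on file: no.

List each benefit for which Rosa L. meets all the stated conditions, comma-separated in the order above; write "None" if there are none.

Transit Subsidy

Health Insurance — status part-time ✓ (not excluded); service 5 weeks < 3 months (≈90 days) ✗ → not eligible.
Adoption Assistance — status part-time ✓; service 5 weeks < 12 months (≈360 days) ✗ → not eligible.
Dental Plan — status part-time ✓; no waiver, service 5 weeks < 45 days ✗ → not eligible.
Relocation Assistance — status part-time ✓; age 28 ≥ 25 ✓; 24 hrs/wk ≥ 15 ✓; not enrolled in Dental Plan ✗ → not eligible.
Transit Subsidy — status part-time ✓; service 5 weeks ≥ 4 weeks ✓; grade P2 ≥ P2 ✓; age 28 ≥ 25 ✓ → eligible.
Paid Sabbatical — status part-time ✗ (requires full-time, seasonal, or temporary) → not eligible.
RSU Program — status part-time ✗ (requires full-time or temporary) → not eligible.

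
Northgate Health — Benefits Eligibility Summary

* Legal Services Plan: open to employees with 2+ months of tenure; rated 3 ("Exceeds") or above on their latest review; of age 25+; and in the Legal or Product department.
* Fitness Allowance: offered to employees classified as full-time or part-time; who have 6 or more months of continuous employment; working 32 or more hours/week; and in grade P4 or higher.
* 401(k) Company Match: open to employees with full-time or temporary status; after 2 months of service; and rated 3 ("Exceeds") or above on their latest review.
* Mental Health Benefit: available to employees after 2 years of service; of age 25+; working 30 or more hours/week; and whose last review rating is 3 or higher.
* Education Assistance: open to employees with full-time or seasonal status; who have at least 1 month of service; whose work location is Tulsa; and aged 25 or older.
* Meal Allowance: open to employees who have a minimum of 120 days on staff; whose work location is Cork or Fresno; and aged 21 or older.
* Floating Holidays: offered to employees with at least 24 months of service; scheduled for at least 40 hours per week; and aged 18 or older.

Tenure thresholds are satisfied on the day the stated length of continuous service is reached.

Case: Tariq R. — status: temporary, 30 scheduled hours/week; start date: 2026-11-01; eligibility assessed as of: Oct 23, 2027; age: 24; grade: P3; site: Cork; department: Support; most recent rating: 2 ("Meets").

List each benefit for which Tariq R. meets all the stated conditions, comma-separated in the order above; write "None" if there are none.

Service from 2026-11-01 to Oct 23, 2027: 356 days.
Legal Services Plan — service 356 days ≥ 2 months (≈60 days) ✓; rating 2 < 3 ✗ → not eligible.
Fitness Allowance — status temporary ✗ (requires full-time or part-time) → not eligible.
401(k) Company Match — status temporary ✓; service 356 days ≥ 2 months (≈60 days) ✓; rating 2 < 3 ✗ → not eligible.
Mental Health Benefit — service 356 days < 2 years (≈730 days) ✗ → not eligible.
Education Assistance — status temporary ✗ (requires full-time or seasonal) → not eligible.
Meal Allowance — service 356 days ≥ 120 days ✓; site Cork ✓; age 24 ≥ 21 ✓ → eligible.
Floating Holidays — service 356 days < 24 months (≈720 days) ✗ → not eligible.

Meal Allowance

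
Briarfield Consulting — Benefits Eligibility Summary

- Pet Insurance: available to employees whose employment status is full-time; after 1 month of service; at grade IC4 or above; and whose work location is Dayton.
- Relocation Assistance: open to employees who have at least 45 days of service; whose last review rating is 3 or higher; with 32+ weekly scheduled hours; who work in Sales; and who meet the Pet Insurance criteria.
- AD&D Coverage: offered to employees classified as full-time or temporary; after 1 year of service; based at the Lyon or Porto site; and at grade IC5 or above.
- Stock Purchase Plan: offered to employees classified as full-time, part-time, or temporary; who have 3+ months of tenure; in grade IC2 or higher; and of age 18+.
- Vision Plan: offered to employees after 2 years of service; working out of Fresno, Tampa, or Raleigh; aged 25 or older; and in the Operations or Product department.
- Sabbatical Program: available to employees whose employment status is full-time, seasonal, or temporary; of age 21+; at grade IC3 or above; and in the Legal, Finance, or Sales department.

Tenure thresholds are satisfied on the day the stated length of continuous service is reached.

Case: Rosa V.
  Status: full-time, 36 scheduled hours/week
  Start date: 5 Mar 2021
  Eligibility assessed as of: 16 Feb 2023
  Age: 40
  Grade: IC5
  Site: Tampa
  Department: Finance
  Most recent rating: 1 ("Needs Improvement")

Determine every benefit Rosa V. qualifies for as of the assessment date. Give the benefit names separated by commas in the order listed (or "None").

Stock Purchase Plan, Sabbatical Program

Service from 5 Mar 2021 to 16 Feb 2023: 713 days.
Pet Insurance — status full-time ✓; service 713 days ≥ 1 month (≈30 days) ✓; grade IC5 ≥ IC4 ✓; site Tampa ✗ (not Dayton) → not eligible.
Relocation Assistance — service 713 days ≥ 45 days ✓; rating 1 < 3 ✗ → not eligible.
AD&D Coverage — status full-time ✓; service 713 days ≥ 1 year (≈365 days) ✓; site Tampa ✗ (not Lyon or Porto) → not eligible.
Stock Purchase Plan — status full-time ✓; service 713 days ≥ 3 months (≈90 days) ✓; grade IC5 ≥ IC2 ✓; age 40 ≥ 18 ✓ → eligible.
Vision Plan — service 713 days < 2 years (≈730 days) ✗ → not eligible.
Sabbatical Program — status full-time ✓; age 40 ≥ 21 ✓; grade IC5 ≥ IC3 ✓; dept Finance ✓ → eligible.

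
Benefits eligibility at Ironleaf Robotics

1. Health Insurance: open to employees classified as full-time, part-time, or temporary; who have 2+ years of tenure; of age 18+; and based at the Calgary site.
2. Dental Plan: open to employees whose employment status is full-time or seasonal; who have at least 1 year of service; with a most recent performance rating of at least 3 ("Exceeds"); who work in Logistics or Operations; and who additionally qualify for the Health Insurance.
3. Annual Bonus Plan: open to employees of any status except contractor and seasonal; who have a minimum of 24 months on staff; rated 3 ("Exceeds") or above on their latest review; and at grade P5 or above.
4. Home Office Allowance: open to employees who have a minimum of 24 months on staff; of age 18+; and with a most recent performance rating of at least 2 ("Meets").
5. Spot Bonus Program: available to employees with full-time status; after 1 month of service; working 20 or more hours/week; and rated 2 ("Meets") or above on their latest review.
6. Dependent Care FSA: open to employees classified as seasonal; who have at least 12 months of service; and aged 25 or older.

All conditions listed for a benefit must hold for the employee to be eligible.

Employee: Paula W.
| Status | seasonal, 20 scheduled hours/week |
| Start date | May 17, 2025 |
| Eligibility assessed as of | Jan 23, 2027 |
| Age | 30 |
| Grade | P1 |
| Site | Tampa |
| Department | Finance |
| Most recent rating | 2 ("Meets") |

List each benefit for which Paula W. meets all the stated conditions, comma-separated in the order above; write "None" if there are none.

Dependent Care FSA

Service from May 17, 2025 to Jan 23, 2027: 616 days.
Health Insurance — status seasonal ✗ (requires full-time, part-time, or temporary) → not eligible.
Dental Plan — status seasonal ✓; service 616 days ≥ 1 year (≈365 days) ✓; rating 2 < 3 ✗ → not eligible.
Annual Bonus Plan — status seasonal ✗ (excluded) → not eligible.
Home Office Allowance — service 616 days < 24 months (≈720 days) ✗ → not eligible.
Spot Bonus Program — status seasonal ✗ (requires full-time) → not eligible.
Dependent Care FSA — status seasonal ✓; service 616 days ≥ 12 months (≈360 days) ✓; age 30 ≥ 25 ✓ → eligible.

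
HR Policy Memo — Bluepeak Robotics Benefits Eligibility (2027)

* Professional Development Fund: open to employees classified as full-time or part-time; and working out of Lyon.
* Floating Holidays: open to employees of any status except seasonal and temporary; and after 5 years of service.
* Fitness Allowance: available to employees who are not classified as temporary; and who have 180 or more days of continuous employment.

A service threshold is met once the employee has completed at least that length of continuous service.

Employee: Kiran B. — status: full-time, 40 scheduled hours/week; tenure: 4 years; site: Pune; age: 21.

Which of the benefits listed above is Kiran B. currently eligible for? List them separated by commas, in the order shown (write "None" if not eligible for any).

Professional Development Fund — status full-time ✓; site Pune ✗ (not Lyon) → not eligible.
Floating Holidays — status full-time ✓ (not excluded); service 4 years < 5 years ✗ → not eligible.
Fitness Allowance — status full-time ✓ (not excluded); service 4 years ≥ 180 days ✓ → eligible.

Fitness Allowance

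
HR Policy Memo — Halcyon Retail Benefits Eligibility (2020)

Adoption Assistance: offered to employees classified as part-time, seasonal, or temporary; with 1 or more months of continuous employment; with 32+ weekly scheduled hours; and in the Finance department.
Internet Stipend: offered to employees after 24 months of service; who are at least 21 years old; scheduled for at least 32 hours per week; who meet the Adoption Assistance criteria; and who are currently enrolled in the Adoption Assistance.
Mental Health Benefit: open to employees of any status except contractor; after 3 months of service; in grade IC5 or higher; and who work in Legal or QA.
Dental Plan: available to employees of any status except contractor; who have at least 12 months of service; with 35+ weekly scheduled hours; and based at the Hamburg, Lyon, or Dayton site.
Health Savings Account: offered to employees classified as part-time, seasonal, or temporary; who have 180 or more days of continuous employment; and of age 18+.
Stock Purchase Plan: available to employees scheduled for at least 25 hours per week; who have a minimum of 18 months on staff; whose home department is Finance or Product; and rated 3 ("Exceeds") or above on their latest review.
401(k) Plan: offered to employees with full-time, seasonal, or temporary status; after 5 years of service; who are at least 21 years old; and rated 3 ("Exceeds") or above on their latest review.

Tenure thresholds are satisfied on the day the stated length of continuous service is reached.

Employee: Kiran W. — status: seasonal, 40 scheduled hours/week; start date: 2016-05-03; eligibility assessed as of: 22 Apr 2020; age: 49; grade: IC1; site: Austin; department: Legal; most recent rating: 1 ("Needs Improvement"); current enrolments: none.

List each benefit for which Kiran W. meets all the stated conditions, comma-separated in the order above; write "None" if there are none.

Service from 2016-05-03 to 22 Apr 2020: 1450 days.
Adoption Assistance — status seasonal ✓; service 1450 days ≥ 1 month (≈30 days) ✓; 40 hrs/wk ≥ 32 ✓; dept Legal ✗ → not eligible.
Internet Stipend — service 1450 days ≥ 24 months (≈720 days) ✓; age 49 ≥ 21 ✓; 40 hrs/wk ≥ 32 ✓; not eligible for Adoption Assistance ✗ → not eligible.
Mental Health Benefit — status seasonal ✓ (not excluded); service 1450 days ≥ 3 months (≈90 days) ✓; grade IC1 < IC5 ✗ → not eligible.
Dental Plan — status seasonal ✓ (not excluded); service 1450 days ≥ 12 months (≈360 days) ✓; 40 hrs/wk ≥ 35 ✓; site Austin ✗ (not Hamburg, Lyon, or Dayton) → not eligible.
Health Savings Account — status seasonal ✓; service 1450 days ≥ 180 days ✓; age 49 ≥ 18 ✓ → eligible.
Stock Purchase Plan — 40 hrs/wk ≥ 25 ✓; service 1450 days ≥ 18 months (≈540 days) ✓; dept Legal ✗ → not eligible.
401(k) Plan — status seasonal ✓; service 1450 days < 5 years (≈1825 days) ✗ → not eligible.

Health Savings Account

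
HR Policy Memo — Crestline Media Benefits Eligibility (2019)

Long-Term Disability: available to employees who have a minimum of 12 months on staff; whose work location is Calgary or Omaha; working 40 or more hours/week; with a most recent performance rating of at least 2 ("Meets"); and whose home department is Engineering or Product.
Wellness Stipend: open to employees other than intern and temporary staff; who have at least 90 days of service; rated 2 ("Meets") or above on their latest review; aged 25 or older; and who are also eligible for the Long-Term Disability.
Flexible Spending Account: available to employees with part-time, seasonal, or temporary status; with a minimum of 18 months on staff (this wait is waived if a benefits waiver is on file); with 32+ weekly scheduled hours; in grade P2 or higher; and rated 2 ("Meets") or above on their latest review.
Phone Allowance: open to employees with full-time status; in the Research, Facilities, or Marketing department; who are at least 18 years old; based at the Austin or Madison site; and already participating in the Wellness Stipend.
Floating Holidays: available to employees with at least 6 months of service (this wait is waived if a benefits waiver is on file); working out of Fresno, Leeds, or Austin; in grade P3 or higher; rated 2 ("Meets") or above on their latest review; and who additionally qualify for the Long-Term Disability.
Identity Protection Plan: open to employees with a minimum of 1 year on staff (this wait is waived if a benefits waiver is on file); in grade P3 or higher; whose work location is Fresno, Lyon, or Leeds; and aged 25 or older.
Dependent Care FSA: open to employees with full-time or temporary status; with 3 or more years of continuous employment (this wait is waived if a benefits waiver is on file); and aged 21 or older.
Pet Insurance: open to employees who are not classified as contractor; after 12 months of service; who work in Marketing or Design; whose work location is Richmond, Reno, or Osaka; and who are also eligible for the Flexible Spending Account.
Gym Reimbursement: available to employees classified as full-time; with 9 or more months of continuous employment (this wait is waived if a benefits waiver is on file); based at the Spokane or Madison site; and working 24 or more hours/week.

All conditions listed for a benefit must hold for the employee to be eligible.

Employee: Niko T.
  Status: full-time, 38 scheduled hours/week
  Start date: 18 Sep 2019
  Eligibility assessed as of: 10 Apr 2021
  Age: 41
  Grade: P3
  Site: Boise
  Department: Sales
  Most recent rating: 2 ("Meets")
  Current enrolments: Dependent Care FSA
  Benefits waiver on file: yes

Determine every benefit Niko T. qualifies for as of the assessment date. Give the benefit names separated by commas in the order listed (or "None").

Service from 18 Sep 2019 to 10 Apr 2021: 570 days.
Long-Term Disability — service 570 days ≥ 12 months (≈360 days) ✓; site Boise ✗ (not Calgary or Omaha) → not eligible.
Wellness Stipend — status full-time ✓ (not excluded); service 570 days ≥ 90 days ✓; rating 2 ≥ 2 ✓; age 41 ≥ 25 ✓; not eligible for Long-Term Disability ✗ → not eligible.
Flexible Spending Account — status full-time ✗ (requires part-time, seasonal, or temporary) → not eligible.
Phone Allowance — status full-time ✓; dept Sales ✗ → not eligible.
Floating Holidays — benefits waiver on file ✓; site Boise ✗ (not Fresno, Leeds, or Austin) → not eligible.
Identity Protection Plan — benefits waiver on file ✓; grade P3 ≥ P3 ✓; site Boise ✗ (not Fresno, Lyon, or Leeds) → not eligible.
Dependent Care FSA — status full-time ✓; benefits waiver on file ✓; age 41 ≥ 21 ✓ → eligible.
Pet Insurance — status full-time ✓ (not excluded); service 570 days ≥ 12 months (≈360 days) ✓; dept Sales ✗ → not eligible.
Gym Reimbursement — status full-time ✓; benefits waiver on file ✓; site Boise ✗ (not Spokane or Madison) → not eligible.

Dependent Care FSA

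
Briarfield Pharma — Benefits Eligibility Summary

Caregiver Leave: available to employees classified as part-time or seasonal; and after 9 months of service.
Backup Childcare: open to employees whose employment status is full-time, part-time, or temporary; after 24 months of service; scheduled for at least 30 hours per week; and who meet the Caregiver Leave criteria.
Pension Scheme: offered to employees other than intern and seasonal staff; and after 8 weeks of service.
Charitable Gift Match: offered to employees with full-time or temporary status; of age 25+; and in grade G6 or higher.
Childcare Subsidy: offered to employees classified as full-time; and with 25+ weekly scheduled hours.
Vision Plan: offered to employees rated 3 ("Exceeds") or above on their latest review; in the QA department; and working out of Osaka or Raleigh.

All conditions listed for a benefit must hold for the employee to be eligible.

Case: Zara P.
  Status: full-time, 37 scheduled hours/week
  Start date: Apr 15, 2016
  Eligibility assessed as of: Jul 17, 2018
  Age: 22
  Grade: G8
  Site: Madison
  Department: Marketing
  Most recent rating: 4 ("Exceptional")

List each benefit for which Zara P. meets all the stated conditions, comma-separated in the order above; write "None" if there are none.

Service from Apr 15, 2016 to Jul 17, 2018: 823 days.
Caregiver Leave — status full-time ✗ (requires part-time or seasonal) → not eligible.
Backup Childcare — status full-time ✓; service 823 days ≥ 24 months (≈720 days) ✓; 37 hrs/wk ≥ 30 ✓; not eligible for Caregiver Leave ✗ → not eligible.
Pension Scheme — status full-time ✓ (not excluded); service 823 days ≥ 8 weeks (≈56 days) ✓ → eligible.
Charitable Gift Match — status full-time ✓; age 22 < 25 ✗ → not eligible.
Childcare Subsidy — status full-time ✓; 37 hrs/wk ≥ 25 ✓ → eligible.
Vision Plan — rating 4 ≥ 3 ✓; dept Marketing ✗ → not eligible.

Pension Scheme, Childcare Subsidy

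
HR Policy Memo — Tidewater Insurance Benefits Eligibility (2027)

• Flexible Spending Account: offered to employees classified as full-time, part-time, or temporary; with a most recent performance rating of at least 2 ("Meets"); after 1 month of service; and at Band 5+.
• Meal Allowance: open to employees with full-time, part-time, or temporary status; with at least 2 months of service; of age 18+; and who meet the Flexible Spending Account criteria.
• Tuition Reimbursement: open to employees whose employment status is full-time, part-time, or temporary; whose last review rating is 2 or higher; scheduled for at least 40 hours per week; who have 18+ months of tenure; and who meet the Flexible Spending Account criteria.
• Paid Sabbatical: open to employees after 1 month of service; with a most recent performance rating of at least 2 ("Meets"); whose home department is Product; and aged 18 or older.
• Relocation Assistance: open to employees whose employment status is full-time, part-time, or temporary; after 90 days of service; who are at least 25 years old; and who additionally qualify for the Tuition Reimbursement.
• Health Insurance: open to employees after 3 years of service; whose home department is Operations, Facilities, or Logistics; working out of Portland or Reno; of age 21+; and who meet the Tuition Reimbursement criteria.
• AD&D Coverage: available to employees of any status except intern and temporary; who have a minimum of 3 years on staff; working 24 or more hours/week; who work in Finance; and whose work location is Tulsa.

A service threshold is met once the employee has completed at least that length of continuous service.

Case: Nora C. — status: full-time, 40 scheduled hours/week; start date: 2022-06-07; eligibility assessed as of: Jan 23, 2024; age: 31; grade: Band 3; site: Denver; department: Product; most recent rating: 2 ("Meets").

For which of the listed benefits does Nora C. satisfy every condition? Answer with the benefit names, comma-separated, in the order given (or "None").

Service from 2022-06-07 to Jan 23, 2024: 595 days.
Flexible Spending Account — status full-time ✓; rating 2 ≥ 2 ✓; service 595 days ≥ 1 month (≈30 days) ✓; grade Band 3 < Band 5 ✗ → not eligible.
Meal Allowance — status full-time ✓; service 595 days ≥ 2 months (≈60 days) ✓; age 31 ≥ 18 ✓; not eligible for Flexible Spending Account ✗ → not eligible.
Tuition Reimbursement — status full-time ✓; rating 2 ≥ 2 ✓; 40 hrs/wk ≥ 40 ✓; service 595 days ≥ 18 months (≈540 days) ✓; not eligible for Flexible Spending Account ✗ → not eligible.
Paid Sabbatical — service 595 days ≥ 1 month (≈30 days) ✓; rating 2 ≥ 2 ✓; dept Product ✓; age 31 ≥ 18 ✓ → eligible.
Relocation Assistance — status full-time ✓; service 595 days ≥ 90 days ✓; age 31 ≥ 25 ✓; not eligible for Tuition Reimbursement ✗ → not eligible.
Health Insurance — service 595 days < 3 years (≈1095 days) ✗ → not eligible.
AD&D Coverage — status full-time ✓ (not excluded); service 595 days < 3 years (≈1095 days) ✗ → not eligible.

Paid Sabbatical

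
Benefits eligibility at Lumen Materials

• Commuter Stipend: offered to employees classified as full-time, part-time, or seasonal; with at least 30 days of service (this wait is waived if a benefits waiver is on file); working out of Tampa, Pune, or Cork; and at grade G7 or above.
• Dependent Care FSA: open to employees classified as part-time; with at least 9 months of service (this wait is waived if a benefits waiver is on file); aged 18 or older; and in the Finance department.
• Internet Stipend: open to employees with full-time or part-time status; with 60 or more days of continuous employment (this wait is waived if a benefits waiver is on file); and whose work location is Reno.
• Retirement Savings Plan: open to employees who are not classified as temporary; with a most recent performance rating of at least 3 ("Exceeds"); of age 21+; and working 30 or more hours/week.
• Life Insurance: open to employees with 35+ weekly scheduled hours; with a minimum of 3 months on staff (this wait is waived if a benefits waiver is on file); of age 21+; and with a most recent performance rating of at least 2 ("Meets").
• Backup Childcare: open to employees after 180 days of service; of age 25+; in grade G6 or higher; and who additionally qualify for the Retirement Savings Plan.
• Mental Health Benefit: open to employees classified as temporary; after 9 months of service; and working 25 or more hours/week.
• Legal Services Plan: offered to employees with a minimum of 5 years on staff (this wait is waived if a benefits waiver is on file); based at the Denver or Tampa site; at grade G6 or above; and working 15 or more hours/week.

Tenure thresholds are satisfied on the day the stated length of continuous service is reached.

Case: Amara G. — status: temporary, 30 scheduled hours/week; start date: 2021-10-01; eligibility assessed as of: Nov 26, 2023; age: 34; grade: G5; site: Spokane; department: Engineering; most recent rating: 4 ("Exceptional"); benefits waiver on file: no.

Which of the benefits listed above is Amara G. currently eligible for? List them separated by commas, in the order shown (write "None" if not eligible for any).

Service from 2021-10-01 to Nov 26, 2023: 786 days.
Commuter Stipend — status temporary ✗ (requires full-time, part-time, or seasonal) → not eligible.
Dependent Care FSA — status temporary ✗ (requires part-time) → not eligible.
Internet Stipend — status temporary ✗ (requires full-time or part-time) → not eligible.
Retirement Savings Plan — status temporary ✗ (excluded) → not eligible.
Life Insurance — 30 hrs/wk < 35 ✗ → not eligible.
Backup Childcare — service 786 days ≥ 180 days ✓; age 34 ≥ 25 ✓; grade G5 < G6 ✗ → not eligible.
Mental Health Benefit — status temporary ✓; service 786 days ≥ 9 months (≈270 days) ✓; 30 hrs/wk ≥ 25 ✓ → eligible.
Legal Services Plan — no waiver, service 786 days < 5 years (≈1825 days) ✗ → not eligible.

Mental Health Benefit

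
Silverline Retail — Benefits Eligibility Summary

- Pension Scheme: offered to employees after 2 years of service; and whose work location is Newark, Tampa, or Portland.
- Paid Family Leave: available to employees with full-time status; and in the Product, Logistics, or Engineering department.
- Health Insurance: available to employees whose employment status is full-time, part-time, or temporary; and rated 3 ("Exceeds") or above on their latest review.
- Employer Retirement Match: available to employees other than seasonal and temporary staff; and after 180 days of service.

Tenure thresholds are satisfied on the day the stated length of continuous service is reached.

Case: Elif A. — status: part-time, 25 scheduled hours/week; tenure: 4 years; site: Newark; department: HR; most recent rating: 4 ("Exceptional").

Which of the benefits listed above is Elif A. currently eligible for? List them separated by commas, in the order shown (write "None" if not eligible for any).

Pension Scheme — service 4 years ≥ 2 years ✓; site Newark ✓ → eligible.
Paid Family Leave — status part-time ✗ (requires full-time) → not eligible.
Health Insurance — status part-time ✓; rating 4 ≥ 3 ✓ → eligible.
Employer Retirement Match — status part-time ✓ (not excluded); service 4 years ≥ 180 days ✓ → eligible.

Pension Scheme, Health Insurance, Employer Retirement Match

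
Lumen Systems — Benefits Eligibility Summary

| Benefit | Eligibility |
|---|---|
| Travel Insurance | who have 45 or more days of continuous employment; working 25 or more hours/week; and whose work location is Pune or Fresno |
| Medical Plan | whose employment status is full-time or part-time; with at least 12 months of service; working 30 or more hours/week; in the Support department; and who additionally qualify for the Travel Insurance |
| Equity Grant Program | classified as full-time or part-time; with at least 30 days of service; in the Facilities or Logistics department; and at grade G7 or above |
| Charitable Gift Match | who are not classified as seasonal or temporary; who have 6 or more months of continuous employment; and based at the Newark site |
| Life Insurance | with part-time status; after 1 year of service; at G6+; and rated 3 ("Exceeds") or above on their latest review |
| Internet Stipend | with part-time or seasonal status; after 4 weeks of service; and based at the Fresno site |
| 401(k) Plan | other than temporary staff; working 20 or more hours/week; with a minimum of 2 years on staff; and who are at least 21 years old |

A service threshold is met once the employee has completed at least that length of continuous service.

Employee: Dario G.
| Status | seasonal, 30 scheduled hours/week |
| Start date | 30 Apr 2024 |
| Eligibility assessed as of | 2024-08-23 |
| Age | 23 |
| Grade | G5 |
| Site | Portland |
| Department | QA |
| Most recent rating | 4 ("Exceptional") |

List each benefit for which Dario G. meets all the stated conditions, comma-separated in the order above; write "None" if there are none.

Service from 30 Apr 2024 to 2024-08-23: 115 days.
Travel Insurance — service 115 days ≥ 45 days ✓; 30 hrs/wk ≥ 25 ✓; site Portland ✗ (not Pune or Fresno) → not eligible.
Medical Plan — status seasonal ✗ (requires full-time or part-time) → not eligible.
Equity Grant Program — status seasonal ✗ (requires full-time or part-time) → not eligible.
Charitable Gift Match — status seasonal ✗ (excluded) → not eligible.
Life Insurance — status seasonal ✗ (requires part-time) → not eligible.
Internet Stipend — status seasonal ✓; service 115 days ≥ 4 weeks (≈28 days) ✓; site Portland ✗ (not Fresno) → not eligible.
401(k) Plan — status seasonal ✓ (not excluded); 30 hrs/wk ≥ 20 ✓; service 115 days < 2 years (≈730 days) ✗ → not eligible.

None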